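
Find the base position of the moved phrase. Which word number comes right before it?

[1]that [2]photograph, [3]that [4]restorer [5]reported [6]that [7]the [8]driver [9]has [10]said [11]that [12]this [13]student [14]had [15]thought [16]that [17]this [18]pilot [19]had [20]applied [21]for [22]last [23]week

21

The displaced element is "that photograph" (word 2).
It is linked across 3 clause boundaries (that → that → that).
It functions as the object of the preposition "for" of "applied", so the gap sits immediately after word 21 ("for").
Base order: That restorer reported that the driver has said that this student had thought that this pilot had applied for that photograph last week.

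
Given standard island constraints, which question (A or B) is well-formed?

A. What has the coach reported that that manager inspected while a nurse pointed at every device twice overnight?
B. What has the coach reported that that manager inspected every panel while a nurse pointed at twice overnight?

In B, the wh-phrase is extracted from inside an adjunct island (introduced by "while"), which blocks movement.
In A, the extraction path crosses only that-complement boundaries, which are transparent.
So A is grammatical.

A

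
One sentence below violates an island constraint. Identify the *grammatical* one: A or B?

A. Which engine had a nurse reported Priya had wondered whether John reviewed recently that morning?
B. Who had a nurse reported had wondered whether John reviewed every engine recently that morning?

In A, the wh-phrase is extracted from inside a wh-island (introduced by "whether"), which blocks movement.
In B, the extraction path crosses only that-complement boundaries, which are transparent.
So B is grammatical.

B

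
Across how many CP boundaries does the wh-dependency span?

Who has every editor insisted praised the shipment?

"who" is extracted from the subject of "praised".
Boundaries crossed, outermost first: [Ø] — 1 in total.

1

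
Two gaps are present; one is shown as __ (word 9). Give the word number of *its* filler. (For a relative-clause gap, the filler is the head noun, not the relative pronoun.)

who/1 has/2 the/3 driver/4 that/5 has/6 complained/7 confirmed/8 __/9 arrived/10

The marked gap is the subject of "arrived".
Its filler is the fronted wh-phrase "who", at word 1.
(The other dependency links word 4 to a gap after word 5.)

1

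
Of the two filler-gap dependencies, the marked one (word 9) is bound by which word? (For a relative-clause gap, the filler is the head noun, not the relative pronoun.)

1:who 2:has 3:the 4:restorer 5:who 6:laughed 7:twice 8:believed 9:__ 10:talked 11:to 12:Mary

1

The marked gap is the subject of "talked".
Its filler is the fronted wh-phrase "who", at word 1.
(The other dependency links word 4 to a gap after word 5.)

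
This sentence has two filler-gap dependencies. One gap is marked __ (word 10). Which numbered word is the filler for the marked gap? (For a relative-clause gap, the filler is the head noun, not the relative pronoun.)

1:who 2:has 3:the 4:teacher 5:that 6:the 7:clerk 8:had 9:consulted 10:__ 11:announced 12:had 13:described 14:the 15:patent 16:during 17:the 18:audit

4

The marked gap is inside the relative clause, the direct object of "consulted".
Its filler is the head noun "teacher" (via "that"), at word 4.
(The other dependency links word 1 to a gap after word 11.)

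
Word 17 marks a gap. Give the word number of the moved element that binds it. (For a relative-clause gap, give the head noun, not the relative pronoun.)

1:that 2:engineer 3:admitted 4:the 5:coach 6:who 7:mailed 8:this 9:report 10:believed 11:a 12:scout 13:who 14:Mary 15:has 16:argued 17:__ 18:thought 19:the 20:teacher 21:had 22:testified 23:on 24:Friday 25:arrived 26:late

The gap at 17 is the subject of "thought", inside a relative clause.
The relative pronoun is "who" (word 13); it is bound by the head noun immediately before it.
Its filler is the head noun "scout", at word 12.

12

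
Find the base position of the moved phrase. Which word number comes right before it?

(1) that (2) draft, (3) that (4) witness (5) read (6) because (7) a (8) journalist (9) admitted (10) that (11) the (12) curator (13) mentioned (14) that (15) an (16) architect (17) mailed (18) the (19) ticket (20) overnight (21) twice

5

The displaced element is "that draft" (word 2).
It functions as the direct object of "read", so the gap sits immediately after word 5 ("read").
Base order: That witness read that draft because a journalist admitted that the curator mentioned that an architect mailed the ticket overnight twice.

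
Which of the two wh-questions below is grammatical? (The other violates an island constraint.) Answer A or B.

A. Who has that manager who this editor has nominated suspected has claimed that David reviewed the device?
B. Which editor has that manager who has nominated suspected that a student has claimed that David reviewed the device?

A

In B, the wh-phrase is extracted from inside a complex-NP island (relative clause) (introduced by "who"), which blocks movement.
In A, the extraction path crosses only that-complement boundaries, which are transparent.
So A is grammatical.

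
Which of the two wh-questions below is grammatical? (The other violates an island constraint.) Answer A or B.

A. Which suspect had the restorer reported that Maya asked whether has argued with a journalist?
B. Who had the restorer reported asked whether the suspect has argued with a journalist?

B

In A, the wh-phrase is extracted from inside a wh-island (introduced by "whether"), which blocks movement.
In B, the extraction path crosses only that-complement boundaries, which are transparent.
So B is grammatical.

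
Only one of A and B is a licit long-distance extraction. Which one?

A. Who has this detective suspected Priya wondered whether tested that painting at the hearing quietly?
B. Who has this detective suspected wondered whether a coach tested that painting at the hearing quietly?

In A, the wh-phrase is extracted from inside a wh-island (introduced by "whether"), which blocks movement.
In B, the extraction path crosses only that-complement boundaries, which are transparent.
So B is grammatical.

B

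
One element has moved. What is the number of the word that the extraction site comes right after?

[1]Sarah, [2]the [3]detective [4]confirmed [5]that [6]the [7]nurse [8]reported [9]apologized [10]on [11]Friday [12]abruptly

The displaced element is "Sarah" (word 1).
It is linked across 2 clause boundaries (that → Ø).
It functions as the subject of "apologized", so the gap sits immediately after word 8 ("reported").
Base order: The detective confirmed that the nurse reported Sarah apologized on Friday abruptly.

8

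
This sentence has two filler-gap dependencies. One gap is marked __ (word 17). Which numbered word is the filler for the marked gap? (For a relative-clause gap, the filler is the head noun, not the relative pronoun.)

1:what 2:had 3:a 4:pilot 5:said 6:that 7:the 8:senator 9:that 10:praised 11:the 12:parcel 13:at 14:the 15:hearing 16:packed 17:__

The marked gap is the direct object of "packed".
Its filler is the fronted wh-phrase "what", at word 1.
(The other dependency links word 8 to a gap after word 9.)

1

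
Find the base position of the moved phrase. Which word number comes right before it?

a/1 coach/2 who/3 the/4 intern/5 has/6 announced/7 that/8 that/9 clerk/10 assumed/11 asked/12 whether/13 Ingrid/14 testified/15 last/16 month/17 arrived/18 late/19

The displaced element is "a coach" (word 2).
It is linked across 2 clause boundaries (that → Ø).
It functions as the subject of "asked", so the gap sits immediately after word 11 ("assumed").
Base order: The intern has announced that that clerk assumed that a coach asked whether Ingrid testified last month.

11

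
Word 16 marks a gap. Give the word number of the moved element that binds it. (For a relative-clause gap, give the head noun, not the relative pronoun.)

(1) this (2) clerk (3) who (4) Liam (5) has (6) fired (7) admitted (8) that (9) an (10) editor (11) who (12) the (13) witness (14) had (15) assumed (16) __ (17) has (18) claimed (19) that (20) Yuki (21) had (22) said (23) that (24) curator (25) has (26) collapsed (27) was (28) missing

10

The gap at 16 is the subject of "claimed", inside a relative clause.
The relative pronoun is "who" (word 11); it is bound by the head noun immediately before it.
Its filler is the head noun "editor", at word 10.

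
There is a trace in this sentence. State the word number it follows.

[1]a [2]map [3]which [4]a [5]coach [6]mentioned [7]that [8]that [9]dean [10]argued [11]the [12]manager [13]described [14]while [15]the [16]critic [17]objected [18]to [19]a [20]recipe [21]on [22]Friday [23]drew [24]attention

The displaced element is "a map" (word 2).
It is linked across 2 clause boundaries (that → Ø).
It functions as the direct object of "described", so the gap sits immediately after word 13 ("described").
Base order: A coach mentioned that that dean argued the manager described a map while the critic objected to a recipe on Friday.

13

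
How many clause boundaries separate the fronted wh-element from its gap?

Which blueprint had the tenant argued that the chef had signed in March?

"which blueprint" is extracted from the object of "signed".
Boundaries crossed, outermost first: [that] — 1 in total.

1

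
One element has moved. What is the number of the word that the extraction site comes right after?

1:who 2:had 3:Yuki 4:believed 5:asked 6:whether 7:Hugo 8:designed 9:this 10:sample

The displaced element is "who" (word 1).
It is linked across 1 clause boundary (Ø).
It functions as the subject of "asked", so the gap sits immediately after word 4 ("believed").
Base order: Yuki had believed that who asked whether Hugo designed this sample.

4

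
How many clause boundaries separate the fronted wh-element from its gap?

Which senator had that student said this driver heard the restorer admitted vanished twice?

"which senator" is extracted from the subject of "vanished".
Boundaries crossed, outermost first: [Ø], [Ø], [Ø] — 3 in total.

3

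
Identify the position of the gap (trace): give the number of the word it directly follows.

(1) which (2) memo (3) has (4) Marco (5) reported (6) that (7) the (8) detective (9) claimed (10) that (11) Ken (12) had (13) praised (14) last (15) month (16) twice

13

The displaced element is "which memo" (word 2).
It is linked across 2 clause boundaries (that → that).
It functions as the direct object of "praised", so the gap sits immediately after word 13 ("praised").
Base order: Marco has reported that the detective claimed that Ken had praised which memo last month twice.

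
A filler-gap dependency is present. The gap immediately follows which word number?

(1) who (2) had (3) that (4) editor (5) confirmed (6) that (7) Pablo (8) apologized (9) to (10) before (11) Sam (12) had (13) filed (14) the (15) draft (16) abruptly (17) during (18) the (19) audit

9

The displaced element is "who" (word 1).
It is linked across 1 clause boundary (that).
It functions as the object of the preposition "to" of "apologized", so the gap sits immediately after word 9 ("to").
Base order: That editor had confirmed that Pablo apologized to who before Sam had filed the draft abruptly during the audit.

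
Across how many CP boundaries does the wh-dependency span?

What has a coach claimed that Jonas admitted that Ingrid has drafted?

"what" is extracted from the object of "drafted".
Boundaries crossed, outermost first: [that], [that] — 2 in total.

2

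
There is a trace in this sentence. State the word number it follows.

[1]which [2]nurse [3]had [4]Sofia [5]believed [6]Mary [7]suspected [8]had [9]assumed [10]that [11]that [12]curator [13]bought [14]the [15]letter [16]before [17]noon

7

The displaced element is "which nurse" (word 2).
It is linked across 2 clause boundaries (Ø → Ø).
It functions as the subject of "assumed", so the gap sits immediately after word 7 ("suspected").
Base order: Sofia had believed Mary suspected that which nurse had assumed that that curator bought the letter before noon.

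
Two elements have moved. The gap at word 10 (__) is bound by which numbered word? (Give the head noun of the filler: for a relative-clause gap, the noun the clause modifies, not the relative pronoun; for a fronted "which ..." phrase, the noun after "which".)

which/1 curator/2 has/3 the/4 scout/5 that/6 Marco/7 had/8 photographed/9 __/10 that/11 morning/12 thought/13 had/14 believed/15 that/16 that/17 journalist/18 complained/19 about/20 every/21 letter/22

5

The marked gap is inside the relative clause, the direct object of "photographed".
Its filler is the head noun "scout" (via "that"), at word 5.
(The other dependency links word 2 to a gap after word 13.)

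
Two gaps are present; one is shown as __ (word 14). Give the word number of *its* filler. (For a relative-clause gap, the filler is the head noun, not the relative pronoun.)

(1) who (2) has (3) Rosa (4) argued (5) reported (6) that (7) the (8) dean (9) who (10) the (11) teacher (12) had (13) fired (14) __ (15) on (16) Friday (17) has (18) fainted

The marked gap is inside the relative clause, the direct object of "fired".
Its filler is the head noun "dean" (via "who"), at word 8.
(The other dependency links word 1 to a gap after word 4.)

8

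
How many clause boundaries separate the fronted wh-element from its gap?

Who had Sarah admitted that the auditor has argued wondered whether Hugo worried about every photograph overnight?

"who" is extracted from the subject of "wondered".
Boundaries crossed, outermost first: [that], [Ø] — 2 in total.

2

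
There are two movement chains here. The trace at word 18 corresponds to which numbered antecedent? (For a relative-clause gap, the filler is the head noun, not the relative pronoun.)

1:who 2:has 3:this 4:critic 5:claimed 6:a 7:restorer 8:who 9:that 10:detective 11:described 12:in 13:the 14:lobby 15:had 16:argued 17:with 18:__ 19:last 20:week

1

The marked gap is the object of the preposition "with" of "argued".
Its filler is the fronted wh-phrase "who", at word 1.
(The other dependency links word 7 to a gap after word 11.)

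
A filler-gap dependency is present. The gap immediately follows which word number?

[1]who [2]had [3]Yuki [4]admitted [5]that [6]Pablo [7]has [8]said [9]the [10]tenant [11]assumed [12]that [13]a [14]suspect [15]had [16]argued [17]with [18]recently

17

The displaced element is "who" (word 1).
It is linked across 3 clause boundaries (that → Ø → that).
It functions as the object of the preposition "with" of "argued", so the gap sits immediately after word 17 ("with").
Base order: Yuki had admitted that Pablo has said the tenant assumed that a suspect had argued with who recently.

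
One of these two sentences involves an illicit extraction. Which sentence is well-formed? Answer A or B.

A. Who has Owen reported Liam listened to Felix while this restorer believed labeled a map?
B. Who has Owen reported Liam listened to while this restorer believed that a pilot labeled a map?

In A, the wh-phrase is extracted from inside an adjunct island (introduced by "while"), which blocks movement.
In B, the extraction path crosses only that-complement boundaries, which are transparent.
So B is grammatical.

B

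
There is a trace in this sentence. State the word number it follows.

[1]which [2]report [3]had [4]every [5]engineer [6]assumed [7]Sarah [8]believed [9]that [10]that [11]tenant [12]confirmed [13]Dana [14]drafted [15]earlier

The displaced element is "which report" (word 2).
It is linked across 3 clause boundaries (Ø → that → Ø).
It functions as the direct object of "drafted", so the gap sits immediately after word 14 ("drafted").
Base order: Every engineer had assumed Sarah believed that that tenant confirmed Dana drafted which report earlier.

14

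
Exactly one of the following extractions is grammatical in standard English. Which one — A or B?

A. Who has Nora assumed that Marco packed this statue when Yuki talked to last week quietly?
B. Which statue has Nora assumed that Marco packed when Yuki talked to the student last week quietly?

In A, the wh-phrase is extracted from inside an adjunct island (introduced by "when"), which blocks movement.
In B, the extraction path crosses only that-complement boundaries, which are transparent.
So B is grammatical.

B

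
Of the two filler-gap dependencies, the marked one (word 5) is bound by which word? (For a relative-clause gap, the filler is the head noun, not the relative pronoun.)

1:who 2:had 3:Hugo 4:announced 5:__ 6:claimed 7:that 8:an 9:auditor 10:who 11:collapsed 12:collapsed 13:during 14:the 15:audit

1

The marked gap is the subject of "claimed".
Its filler is the fronted wh-phrase "who", at word 1.
(The other dependency links word 9 to a gap after word 10.)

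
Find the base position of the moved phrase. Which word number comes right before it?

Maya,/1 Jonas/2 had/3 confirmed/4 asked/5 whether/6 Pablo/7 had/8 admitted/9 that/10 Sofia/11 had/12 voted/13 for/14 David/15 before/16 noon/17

4

The displaced element is "Maya" (word 1).
It is linked across 1 clause boundary (Ø).
It functions as the subject of "asked", so the gap sits immediately after word 4 ("confirmed").
Base order: Jonas had confirmed that Maya asked whether Pablo had admitted that Sofia had voted for David before noon.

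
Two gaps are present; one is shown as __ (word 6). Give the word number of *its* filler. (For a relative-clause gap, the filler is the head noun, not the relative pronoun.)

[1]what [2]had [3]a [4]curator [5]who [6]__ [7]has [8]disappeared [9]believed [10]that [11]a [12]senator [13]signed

4

The marked gap is inside the relative clause, the subject of "disappeared".
Its filler is the head noun "curator" (via "who"), at word 4.
(The other dependency links word 1 to a gap after word 13.)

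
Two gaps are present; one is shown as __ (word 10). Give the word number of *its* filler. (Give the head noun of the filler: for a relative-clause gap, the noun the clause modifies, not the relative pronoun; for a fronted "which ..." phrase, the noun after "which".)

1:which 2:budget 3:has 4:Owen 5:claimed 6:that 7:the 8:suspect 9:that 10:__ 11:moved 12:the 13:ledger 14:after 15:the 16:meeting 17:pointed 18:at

8

The marked gap is inside the relative clause, the subject of "moved".
Its filler is the head noun "suspect" (via "that"), at word 8.
(The other dependency links word 2 to a gap after word 18.)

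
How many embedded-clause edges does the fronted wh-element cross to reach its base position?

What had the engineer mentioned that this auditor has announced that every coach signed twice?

2

"what" is extracted from the object of "signed".
Boundaries crossed, outermost first: [that], [that] — 2 in total.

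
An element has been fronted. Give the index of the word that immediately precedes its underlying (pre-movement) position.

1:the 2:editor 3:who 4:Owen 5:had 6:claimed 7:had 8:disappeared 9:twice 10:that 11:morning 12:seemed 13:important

6

The displaced element is "the editor" (word 2).
It is linked across 1 clause boundary (Ø).
It functions as the subject of "disappeared", so the gap sits immediately after word 6 ("claimed").
Base order: Owen had claimed that the editor had disappeared twice that morning.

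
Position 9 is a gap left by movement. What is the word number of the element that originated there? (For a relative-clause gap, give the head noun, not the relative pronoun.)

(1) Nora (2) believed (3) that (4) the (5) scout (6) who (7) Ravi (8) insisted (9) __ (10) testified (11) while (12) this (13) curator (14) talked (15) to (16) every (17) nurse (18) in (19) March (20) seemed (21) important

The gap at 9 is the subject of "testified", inside a relative clause.
The relative pronoun is "who" (word 6); it is bound by the head noun immediately before it.
Its filler is the head noun "scout", at word 5.

5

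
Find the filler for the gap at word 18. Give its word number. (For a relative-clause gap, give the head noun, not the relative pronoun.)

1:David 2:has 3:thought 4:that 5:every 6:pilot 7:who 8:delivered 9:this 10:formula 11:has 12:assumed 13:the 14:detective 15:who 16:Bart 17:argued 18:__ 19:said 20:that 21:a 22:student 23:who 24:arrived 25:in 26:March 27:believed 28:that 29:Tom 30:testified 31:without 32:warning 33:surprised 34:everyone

14

The gap at 18 is the subject of "said", inside a relative clause.
The relative pronoun is "who" (word 15); it is bound by the head noun immediately before it.
Its filler is the head noun "detective", at word 14.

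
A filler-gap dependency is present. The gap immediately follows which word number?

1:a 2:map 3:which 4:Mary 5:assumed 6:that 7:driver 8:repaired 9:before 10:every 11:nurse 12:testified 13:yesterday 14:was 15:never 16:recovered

8

The displaced element is "a map" (word 2).
It is linked across 1 clause boundary (Ø).
It functions as the direct object of "repaired", so the gap sits immediately after word 8 ("repaired").
Base order: Mary assumed that driver repaired a map before every nurse testified yesterday.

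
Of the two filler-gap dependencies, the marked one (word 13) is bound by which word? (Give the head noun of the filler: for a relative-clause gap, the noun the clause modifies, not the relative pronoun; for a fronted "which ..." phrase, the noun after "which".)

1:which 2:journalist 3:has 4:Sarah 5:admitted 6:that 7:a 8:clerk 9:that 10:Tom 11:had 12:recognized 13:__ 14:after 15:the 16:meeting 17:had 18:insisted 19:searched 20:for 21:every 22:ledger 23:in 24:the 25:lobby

8

The marked gap is inside the relative clause, the direct object of "recognized".
Its filler is the head noun "clerk" (via "that"), at word 8.
(The other dependency links word 2 to a gap after word 18.)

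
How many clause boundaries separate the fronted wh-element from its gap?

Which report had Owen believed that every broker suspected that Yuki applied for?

"which report" is extracted from the PP object of "applied".
Boundaries crossed, outermost first: [that], [that] — 2 in total.

2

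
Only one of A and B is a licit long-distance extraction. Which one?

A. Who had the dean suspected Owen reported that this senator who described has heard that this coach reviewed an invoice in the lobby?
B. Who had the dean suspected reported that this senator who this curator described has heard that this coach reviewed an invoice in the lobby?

In A, the wh-phrase is extracted from inside a complex-NP island (relative clause) (introduced by "who"), which blocks movement.
In B, the extraction path crosses only that-complement boundaries, which are transparent.
So B is grammatical.

B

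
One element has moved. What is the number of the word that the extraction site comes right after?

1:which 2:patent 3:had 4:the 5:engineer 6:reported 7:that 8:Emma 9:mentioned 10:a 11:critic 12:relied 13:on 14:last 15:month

13

The displaced element is "which patent" (word 2).
It is linked across 2 clause boundaries (that → Ø).
It functions as the object of the preposition "on" of "relied", so the gap sits immediately after word 13 ("on").
Base order: The engineer had reported that Emma mentioned a critic relied on which patent last month.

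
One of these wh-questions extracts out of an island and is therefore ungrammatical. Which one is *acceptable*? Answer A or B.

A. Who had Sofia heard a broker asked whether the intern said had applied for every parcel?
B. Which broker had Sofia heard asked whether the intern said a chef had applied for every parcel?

B

In A, the wh-phrase is extracted from inside a wh-island (introduced by "whether"), which blocks movement.
In B, the extraction path crosses only that-complement boundaries, which are transparent.
So B is grammatical.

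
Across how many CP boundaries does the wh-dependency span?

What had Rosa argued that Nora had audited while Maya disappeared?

"what" is extracted from the object of "audited".
Boundaries crossed, outermost first: [that] — 1 in total.

1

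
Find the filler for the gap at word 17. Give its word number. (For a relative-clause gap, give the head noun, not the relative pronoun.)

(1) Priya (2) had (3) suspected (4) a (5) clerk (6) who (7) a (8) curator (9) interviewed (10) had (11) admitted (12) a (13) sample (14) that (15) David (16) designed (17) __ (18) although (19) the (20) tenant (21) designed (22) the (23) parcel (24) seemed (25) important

13

The gap at 17 is the object of "designed", inside a relative clause.
The relative pronoun is "that" (word 14); it is bound by the head noun immediately before it.
Its filler is the head noun "sample", at word 13.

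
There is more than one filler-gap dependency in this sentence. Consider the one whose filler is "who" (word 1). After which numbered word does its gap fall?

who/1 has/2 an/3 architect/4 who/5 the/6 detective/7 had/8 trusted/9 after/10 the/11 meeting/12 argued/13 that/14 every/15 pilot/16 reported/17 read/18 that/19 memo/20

The displaced element is "who" (word 1).
It is linked across 2 clause boundaries (that → Ø).
It functions as the subject of "read", so the gap sits immediately after word 17 ("reported").
Base order: An architect who the detective had trusted after the meeting has argued that every pilot reported that who read that memo.

17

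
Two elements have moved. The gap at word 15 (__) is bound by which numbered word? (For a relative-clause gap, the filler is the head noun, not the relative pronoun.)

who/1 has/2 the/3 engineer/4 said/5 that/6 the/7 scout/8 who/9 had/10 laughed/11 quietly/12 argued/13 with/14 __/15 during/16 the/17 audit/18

The marked gap is the object of the preposition "with" of "argued".
Its filler is the fronted wh-phrase "who", at word 1.
(The other dependency links word 8 to a gap after word 9.)

1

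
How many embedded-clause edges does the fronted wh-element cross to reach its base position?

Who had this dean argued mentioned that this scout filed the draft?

1

"who" is extracted from the subject of "mentioned".
Boundaries crossed, outermost first: [Ø] — 1 in total.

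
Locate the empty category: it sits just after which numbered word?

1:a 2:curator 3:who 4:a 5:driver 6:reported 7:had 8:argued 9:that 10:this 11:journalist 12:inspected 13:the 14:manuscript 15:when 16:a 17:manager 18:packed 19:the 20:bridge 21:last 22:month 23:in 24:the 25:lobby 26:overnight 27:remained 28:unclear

The displaced element is "a curator" (word 2).
It is linked across 1 clause boundary (Ø).
It functions as the subject of "argued", so the gap sits immediately after word 6 ("reported").
Base order: A driver reported that a curator had argued that this journalist inspected the manuscript when a manager packed the bridge last month in the lobby overnight.

6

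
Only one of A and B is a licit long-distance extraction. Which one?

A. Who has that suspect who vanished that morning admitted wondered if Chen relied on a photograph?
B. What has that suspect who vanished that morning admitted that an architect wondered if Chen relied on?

In B, the wh-phrase is extracted from inside a wh-island (introduced by "if"), which blocks movement.
In A, the extraction path crosses only that-complement boundaries, which are transparent.
So A is grammatical.

A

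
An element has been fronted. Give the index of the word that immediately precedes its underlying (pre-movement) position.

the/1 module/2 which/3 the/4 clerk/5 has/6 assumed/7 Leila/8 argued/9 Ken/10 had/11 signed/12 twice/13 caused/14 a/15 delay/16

12

The displaced element is "the module" (word 2).
It is linked across 2 clause boundaries (Ø → Ø).
It functions as the direct object of "signed", so the gap sits immediately after word 12 ("signed").
Base order: The clerk has assumed Leila argued Ken had signed the module twice.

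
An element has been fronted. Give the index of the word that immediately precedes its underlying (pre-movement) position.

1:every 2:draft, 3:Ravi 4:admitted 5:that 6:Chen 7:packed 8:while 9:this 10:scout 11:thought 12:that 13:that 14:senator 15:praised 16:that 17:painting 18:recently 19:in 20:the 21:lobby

The displaced element is "every draft" (word 2).
It is linked across 1 clause boundary (that).
It functions as the direct object of "packed", so the gap sits immediately after word 7 ("packed").
Base order: Ravi admitted that Chen packed every draft while this scout thought that that senator praised that painting recently in the lobby.

7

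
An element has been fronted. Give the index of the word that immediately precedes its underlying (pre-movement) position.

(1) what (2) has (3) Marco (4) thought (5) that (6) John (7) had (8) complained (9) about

The displaced element is "what" (word 1).
It is linked across 1 clause boundary (that).
It functions as the object of the preposition "about" of "complained", so the gap sits immediately after word 9 ("about").
Base order: Marco has thought that John had complained about what.

9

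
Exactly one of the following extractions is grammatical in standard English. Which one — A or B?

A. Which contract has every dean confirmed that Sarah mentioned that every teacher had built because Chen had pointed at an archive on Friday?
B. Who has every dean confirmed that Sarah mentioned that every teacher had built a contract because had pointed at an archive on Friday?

In B, the wh-phrase is extracted from inside an adjunct island (introduced by "because"), which blocks movement.
In A, the extraction path crosses only that-complement boundaries, which are transparent.
So A is grammatical.

A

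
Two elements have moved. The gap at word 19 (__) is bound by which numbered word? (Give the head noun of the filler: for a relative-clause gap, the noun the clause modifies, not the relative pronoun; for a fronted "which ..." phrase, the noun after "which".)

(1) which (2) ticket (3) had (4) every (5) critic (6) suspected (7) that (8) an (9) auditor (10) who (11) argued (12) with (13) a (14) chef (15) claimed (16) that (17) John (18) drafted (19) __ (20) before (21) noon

The marked gap is the direct object of "drafted".
Its filler is the fronted wh-phrase "which ticket", at word 2.
(The other dependency links word 9 to a gap after word 10.)

2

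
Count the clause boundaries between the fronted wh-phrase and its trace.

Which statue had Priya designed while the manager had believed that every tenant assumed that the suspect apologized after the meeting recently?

0

"which statue" originates inside the matrix clause — no clause boundary is crossed.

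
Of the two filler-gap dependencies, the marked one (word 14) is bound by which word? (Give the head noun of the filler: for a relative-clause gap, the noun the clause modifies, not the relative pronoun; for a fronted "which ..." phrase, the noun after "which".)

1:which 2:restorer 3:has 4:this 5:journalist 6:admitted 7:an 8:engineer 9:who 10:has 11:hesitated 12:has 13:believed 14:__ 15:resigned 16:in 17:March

2

The marked gap is the subject of "resigned".
Its filler is the fronted wh-phrase "which restorer", at word 2.
(The other dependency links word 8 to a gap after word 9.)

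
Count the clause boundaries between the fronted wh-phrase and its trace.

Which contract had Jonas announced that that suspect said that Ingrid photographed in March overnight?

"which contract" is extracted from the object of "photographed".
Boundaries crossed, outermost first: [that], [that] — 2 in total.

2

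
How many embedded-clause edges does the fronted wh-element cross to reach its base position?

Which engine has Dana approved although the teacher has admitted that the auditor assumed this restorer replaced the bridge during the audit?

"which engine" originates inside the matrix clause — no clause boundary is crossed.

0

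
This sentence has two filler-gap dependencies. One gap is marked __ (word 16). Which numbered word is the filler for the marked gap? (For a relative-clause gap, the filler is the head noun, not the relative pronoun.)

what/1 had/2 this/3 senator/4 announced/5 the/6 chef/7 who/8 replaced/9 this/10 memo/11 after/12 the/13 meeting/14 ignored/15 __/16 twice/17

1

The marked gap is the direct object of "ignored".
Its filler is the fronted wh-phrase "what", at word 1.
(The other dependency links word 7 to a gap after word 8.)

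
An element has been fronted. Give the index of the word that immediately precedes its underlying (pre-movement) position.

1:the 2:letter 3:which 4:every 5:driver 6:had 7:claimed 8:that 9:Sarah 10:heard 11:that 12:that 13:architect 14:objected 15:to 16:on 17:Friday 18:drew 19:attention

The displaced element is "the letter" (word 2).
It is linked across 2 clause boundaries (that → that).
It functions as the object of the preposition "to" of "objected", so the gap sits immediately after word 15 ("to").
Base order: Every driver had claimed that Sarah heard that that architect objected to the letter on Friday.

15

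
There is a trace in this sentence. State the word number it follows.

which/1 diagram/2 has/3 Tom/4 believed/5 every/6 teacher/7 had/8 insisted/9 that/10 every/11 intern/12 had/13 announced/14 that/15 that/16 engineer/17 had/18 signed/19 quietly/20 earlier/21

The displaced element is "which diagram" (word 2).
It is linked across 3 clause boundaries (Ø → that → that).
It functions as the direct object of "signed", so the gap sits immediately after word 19 ("signed").
Base order: Tom has believed every teacher had insisted that every intern had announced that that engineer had signed which diagram quietly earlier.

19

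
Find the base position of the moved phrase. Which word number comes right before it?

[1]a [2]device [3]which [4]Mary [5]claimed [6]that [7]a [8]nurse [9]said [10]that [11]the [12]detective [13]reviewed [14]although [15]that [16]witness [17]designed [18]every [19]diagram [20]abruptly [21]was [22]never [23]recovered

13

The displaced element is "a device" (word 2).
It is linked across 2 clause boundaries (that → that).
It functions as the direct object of "reviewed", so the gap sits immediately after word 13 ("reviewed").
Base order: Mary claimed that a nurse said that the detective reviewed a device although that witness designed every diagram abruptly.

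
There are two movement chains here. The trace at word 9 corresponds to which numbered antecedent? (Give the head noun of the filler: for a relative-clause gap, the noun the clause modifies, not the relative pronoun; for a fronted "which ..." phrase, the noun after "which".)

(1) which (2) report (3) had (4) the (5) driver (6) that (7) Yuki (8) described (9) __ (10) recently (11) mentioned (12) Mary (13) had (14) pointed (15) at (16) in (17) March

The marked gap is inside the relative clause, the direct object of "described".
Its filler is the head noun "driver" (via "that"), at word 5.
(The other dependency links word 2 to a gap after word 15.)

5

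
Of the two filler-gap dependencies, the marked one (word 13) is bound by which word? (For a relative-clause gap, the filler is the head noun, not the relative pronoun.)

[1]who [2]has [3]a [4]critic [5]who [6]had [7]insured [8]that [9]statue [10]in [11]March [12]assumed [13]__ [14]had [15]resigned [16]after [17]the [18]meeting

The marked gap is the subject of "resigned".
Its filler is the fronted wh-phrase "who", at word 1.
(The other dependency links word 4 to a gap after word 5.)

1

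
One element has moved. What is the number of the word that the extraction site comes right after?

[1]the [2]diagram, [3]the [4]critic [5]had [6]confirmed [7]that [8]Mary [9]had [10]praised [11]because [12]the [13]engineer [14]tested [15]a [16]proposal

10

The displaced element is "the diagram" (word 2).
It is linked across 1 clause boundary (that).
It functions as the direct object of "praised", so the gap sits immediately after word 10 ("praised").
Base order: The critic had confirmed that Mary had praised the diagram because the engineer tested a proposal.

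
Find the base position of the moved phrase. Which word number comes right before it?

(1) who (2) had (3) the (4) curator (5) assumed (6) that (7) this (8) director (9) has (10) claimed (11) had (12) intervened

10

The displaced element is "who" (word 1).
It is linked across 2 clause boundaries (that → Ø).
It functions as the subject of "intervened", so the gap sits immediately after word 10 ("claimed").
Base order: The curator had assumed that this director has claimed that who had intervened.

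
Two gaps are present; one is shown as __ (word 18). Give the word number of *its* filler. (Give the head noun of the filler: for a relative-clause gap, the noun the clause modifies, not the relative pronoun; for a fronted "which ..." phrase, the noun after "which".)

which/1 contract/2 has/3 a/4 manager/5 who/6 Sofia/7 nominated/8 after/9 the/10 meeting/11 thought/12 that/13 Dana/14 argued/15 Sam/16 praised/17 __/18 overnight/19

The marked gap is the direct object of "praised".
Its filler is the fronted wh-phrase "which contract", at word 2.
(The other dependency links word 5 to a gap after word 8.)

2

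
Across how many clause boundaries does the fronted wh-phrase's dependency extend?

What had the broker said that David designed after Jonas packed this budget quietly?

"what" is extracted from the object of "designed".
Boundaries crossed, outermost first: [that] — 1 in total.

1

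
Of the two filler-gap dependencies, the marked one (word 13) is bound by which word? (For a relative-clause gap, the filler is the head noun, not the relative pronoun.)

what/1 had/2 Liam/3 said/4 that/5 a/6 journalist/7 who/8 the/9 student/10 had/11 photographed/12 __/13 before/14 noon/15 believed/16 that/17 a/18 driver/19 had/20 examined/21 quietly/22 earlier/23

The marked gap is inside the relative clause, the direct object of "photographed".
Its filler is the head noun "journalist" (via "who"), at word 7.
(The other dependency links word 1 to a gap after word 21.)

7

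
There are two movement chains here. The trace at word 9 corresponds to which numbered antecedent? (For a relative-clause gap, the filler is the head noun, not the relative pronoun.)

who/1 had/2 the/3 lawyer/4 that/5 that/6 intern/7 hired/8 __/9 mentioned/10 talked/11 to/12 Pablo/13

The marked gap is inside the relative clause, the direct object of "hired".
Its filler is the head noun "lawyer" (via "that"), at word 4.
(The other dependency links word 1 to a gap after word 10.)

4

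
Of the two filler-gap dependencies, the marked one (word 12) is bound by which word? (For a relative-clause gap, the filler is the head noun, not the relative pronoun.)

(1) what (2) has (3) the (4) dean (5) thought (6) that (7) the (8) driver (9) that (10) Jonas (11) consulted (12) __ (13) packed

8

The marked gap is inside the relative clause, the direct object of "consulted".
Its filler is the head noun "driver" (via "that"), at word 8.
(The other dependency links word 1 to a gap after word 13.)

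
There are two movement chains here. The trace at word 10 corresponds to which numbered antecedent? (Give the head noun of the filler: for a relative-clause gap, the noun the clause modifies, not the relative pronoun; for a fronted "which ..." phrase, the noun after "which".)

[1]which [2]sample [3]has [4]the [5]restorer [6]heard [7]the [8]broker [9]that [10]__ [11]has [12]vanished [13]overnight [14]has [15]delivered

The marked gap is inside the relative clause, the subject of "vanished".
Its filler is the head noun "broker" (via "that"), at word 8.
(The other dependency links word 2 to a gap after word 15.)

8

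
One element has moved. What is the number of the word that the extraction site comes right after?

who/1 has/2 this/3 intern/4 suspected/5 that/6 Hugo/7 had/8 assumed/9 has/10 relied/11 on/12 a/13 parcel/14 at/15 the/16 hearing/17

The displaced element is "who" (word 1).
It is linked across 2 clause boundaries (that → Ø).
It functions as the subject of "relied", so the gap sits immediately after word 9 ("assumed").
Base order: This intern has suspected that Hugo had assumed that who has relied on a parcel at the hearing.

9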